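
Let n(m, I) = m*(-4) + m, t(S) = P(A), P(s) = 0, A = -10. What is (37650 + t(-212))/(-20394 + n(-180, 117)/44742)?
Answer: -46792675/25346328 ≈ -1.8461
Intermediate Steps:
t(S) = 0
n(m, I) = -3*m (n(m, I) = -4*m + m = -3*m)
(37650 + t(-212))/(-20394 + n(-180, 117)/44742) = (37650 + 0)/(-20394 - 3*(-180)/44742) = 37650/(-20394 + 540*(1/44742)) = 37650/(-20394 + 90/7457) = 37650/(-152077968/7457) = 37650*(-7457/152077968) = -46792675/25346328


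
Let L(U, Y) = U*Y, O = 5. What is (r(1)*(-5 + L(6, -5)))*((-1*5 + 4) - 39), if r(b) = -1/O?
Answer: -280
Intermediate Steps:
r(b) = -⅕ (r(b) = -1/5 = -1*⅕ = -⅕)
(r(1)*(-5 + L(6, -5)))*((-1*5 + 4) - 39) = (-(-5 + 6*(-5))/5)*((-1*5 + 4) - 39) = (-(-5 - 30)/5)*((-5 + 4) - 39) = (-⅕*(-35))*(-1 - 39) = 7*(-40) = -280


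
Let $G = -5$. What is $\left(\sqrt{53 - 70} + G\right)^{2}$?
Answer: $\left(5 - i \sqrt{17}\right)^{2} \approx 8.0 - 41.231 i$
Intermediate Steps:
$\left(\sqrt{53 - 70} + G\right)^{2} = \left(\sqrt{53 - 70} - 5\right)^{2} = \left(\sqrt{-17} - 5\right)^{2} = \left(i \sqrt{17} - 5\right)^{2} = \left(-5 + i \sqrt{17}\right)^{2}$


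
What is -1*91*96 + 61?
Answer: -8675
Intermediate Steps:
-1*91*96 + 61 = -91*96 + 61 = -8736 + 61 = -8675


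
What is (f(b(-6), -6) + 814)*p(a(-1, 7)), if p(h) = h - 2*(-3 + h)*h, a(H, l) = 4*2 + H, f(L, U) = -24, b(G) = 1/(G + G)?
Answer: -38710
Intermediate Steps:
b(G) = 1/(2*G)
a(H, l) = 8 + H
p(h) = h - 2*h*(-3 + h)
(f(b(-6), -6) + 814)*p(a(-1, 7)) = (-24 + 814)*((8 - 1)*(7 - 2*(8 - 1))) = 790*(7*(7 - 2*7)) = 790*(7*(7 - 14)) = 790*(7*(-7)) = 790*(-49) = -38710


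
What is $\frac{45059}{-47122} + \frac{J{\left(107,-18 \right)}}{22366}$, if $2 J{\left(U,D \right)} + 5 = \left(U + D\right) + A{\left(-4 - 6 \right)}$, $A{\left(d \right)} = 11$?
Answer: $- \frac{1005551299}{1053930652} \approx -0.9541$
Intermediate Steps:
$J{\left(U,D \right)} = 3 + \frac{D}{2} + \frac{U}{2}$ ($J{\left(U,D \right)} = - \frac{5}{2} + \frac{\left(U + D\right) + 11}{2} = - \frac{5}{2} + \frac{\left(D + U\right) + 11}{2} = - \frac{5}{2} + \frac{11 + D + U}{2} = - \frac{5}{2} + \left(\frac{11}{2} + \frac{D}{2} + \frac{U}{2}\right) = 3 + \frac{D}{2} + \frac{U}{2}$)
$\frac{45059}{-47122} + \frac{J{\left(107,-18 \right)}}{22366} = \frac{45059}{-47122} + \frac{3 + \frac{1}{2} \left(-18\right) + \frac{1}{2} \cdot 107}{22366} = 45059 \left(- \frac{1}{47122}\right) + \left(3 - 9 + \frac{107}{2}\right) \frac{1}{22366} = - \frac{45059}{47122} + \frac{95}{2} \cdot \frac{1}{22366} = - \frac{45059}{47122} + \frac{95}{44732} = - \frac{1005551299}{1053930652}$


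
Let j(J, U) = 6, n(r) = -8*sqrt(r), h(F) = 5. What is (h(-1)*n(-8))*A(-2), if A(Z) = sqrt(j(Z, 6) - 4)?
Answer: -160*I ≈ -160.0*I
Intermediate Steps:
A(Z) = sqrt(2) (A(Z) = sqrt(6 - 4) = sqrt(2))
(h(-1)*n(-8))*A(-2) = (5*(-16*I*sqrt(2)))*sqrt(2) = (-80*I*sqrt(2))*sqrt(2) = -160*I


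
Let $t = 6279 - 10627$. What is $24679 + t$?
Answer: $20331$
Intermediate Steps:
$t = -4348$ ($t = 6279 - 10627 = -4348$)
$24679 + t = 24679 - 4348 = 20331$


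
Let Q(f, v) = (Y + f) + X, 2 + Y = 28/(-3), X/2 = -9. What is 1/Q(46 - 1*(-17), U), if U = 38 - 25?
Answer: 3/101 ≈ 0.029703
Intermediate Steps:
U = 13
X = -18 (X = 2*(-9) = -18)
Y = -34/3 (Y = -2 + 28/(-3) = -2 + 28*(-⅓) = -2 - 28/3 = -34/3 ≈ -11.333)
Q(f, v) = -88/3 + f (Q(f, v) = (-34/3 + f) - 18 = -88/3 + f)
1/Q(46 - 1*(-17), U) = 1/(-88/3 + (46 - 1*(-17))) = 1/(-88/3 + (46 + 17)) = 1/(-88/3 + 63) = 1/(101/3) = 3/101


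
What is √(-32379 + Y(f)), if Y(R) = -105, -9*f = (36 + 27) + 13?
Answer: 2*I*√8121 ≈ 180.23*I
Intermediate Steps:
f = -76/9 (f = -((36 + 27) + 13)/9 = -(63 + 13)/9 = -⅑*76 = -76/9 ≈ -8.4444)
√(-32379 + Y(f)) = √(-32379 - 105) = √(-32484) = 2*I*√8121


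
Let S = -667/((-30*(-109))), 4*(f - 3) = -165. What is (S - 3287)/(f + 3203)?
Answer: -21498314/20697465 ≈ -1.0387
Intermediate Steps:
f = -153/4 (f = 3 + (¼)*(-165) = 3 - 165/4 = -153/4 ≈ -38.250)
S = -667/3270 ≈ -0.20398
(S - 3287)/(f + 3203) = (-667/3270 - 3287)/(-153/4 + 3203) = -10749157/(3270*12659/4) = -10749157/3270*4/12659 = -21498314/20697465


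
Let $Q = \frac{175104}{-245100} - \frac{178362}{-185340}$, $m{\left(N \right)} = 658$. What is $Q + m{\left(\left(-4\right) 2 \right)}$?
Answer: $\frac{4371654901}{6641350} \approx 658.25$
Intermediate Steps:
$Q = \frac{1646601}{6641350}$ ($Q = 175104 \left(- \frac{1}{245100}\right) - - \frac{29727}{30890} = - \frac{768}{1075} + \frac{29727}{30890} = \frac{1646601}{6641350} \approx 0.24793$)
$Q + m{\left(\left(-4\right) 2 \right)} = \frac{1646601}{6641350} + 658 = \frac{4371654901}{6641350}$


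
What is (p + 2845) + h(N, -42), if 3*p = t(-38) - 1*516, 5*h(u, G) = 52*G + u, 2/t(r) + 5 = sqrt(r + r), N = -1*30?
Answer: 3378703/1515 - 4*I*sqrt(19)/303 ≈ 2230.2 - 0.057543*I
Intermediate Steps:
N = -30
t(r) = 2/(-5 + sqrt(2)*sqrt(r)) (t(r) = 2/(-5 + sqrt(r + r)) = 2/(-5 + sqrt(2*r)) = 2/(-5 + sqrt(2)*sqrt(r)))
h(u, G) = u/5 + 52*G/5 (h(u, G) = (52*G + u)/5 = (u + 52*G)/5 = u/5 + 52*G/5)
p = -172 + 2/(3*(-5 + 2*I*sqrt(19))) (p = (2/(-5 + sqrt(2)*sqrt(-38)) - 1*516)/3 = (2/(-5 + sqrt(2)*(I*sqrt(38))) - 516)/3 = (2/(-5 + 2*I*sqrt(19)) - 516)/3 = (-516 + 2/(-5 + 2*I*sqrt(19)))/3 = -172 + 2/(3*(-5 + 2*I*sqrt(19))) ≈ -172.03 - 0.057543*I)
(p + 2845) + h(N, -42) = ((-52126/303 - 4*I*sqrt(19)/303) + 2845) + ((1/5)*(-30) + (52/5)*(-42)) = (809909/303 - 4*I*sqrt(19)/303) + (-6 - 2184/5) = (809909/303 - 4*I*sqrt(19)/303) - 2214/5 = 3378703/1515 - 4*I*sqrt(19)/303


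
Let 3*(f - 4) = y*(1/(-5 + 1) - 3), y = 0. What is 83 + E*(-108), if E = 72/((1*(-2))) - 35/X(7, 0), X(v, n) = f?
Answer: 4916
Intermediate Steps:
f = 4 (f = 4 + (0*(1/(-5 + 1) - 3))/3 = 4 + (0*(1/(-4) - 3))/3 = 4 + (0*(-1/4 - 3))/3 = 4 + (0*(-13/4))/3 = 4 + (1/3)*0 = 4 + 0 = 4)
X(v, n) = 4
E = -179/4 (E = 72/((1*(-2))) - 35/4 = 72/(-2) - 35*1/4 = 72*(-1/2) - 35/4 = -36 - 35/4 = -179/4 ≈ -44.750)
83 + E*(-108) = 83 - 179/4*(-108) = 83 + 4833 = 4916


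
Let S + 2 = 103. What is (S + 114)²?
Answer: 46225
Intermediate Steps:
S = 101 (S = -2 + 103 = 101)
(S + 114)² = (101 + 114)² = 215² = 46225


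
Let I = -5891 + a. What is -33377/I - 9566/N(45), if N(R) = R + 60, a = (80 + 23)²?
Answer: -6948139/70770 ≈ -98.179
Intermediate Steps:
a = 10609 (a = 103² = 10609)
I = 4718 (I = -5891 + 10609 = 4718)
N(R) = 60 + R
-33377/I - 9566/N(45) = -33377/4718 - 9566/(60 + 45) = -33377*1/4718 - 9566/105 = -33377/4718 - 9566*1/105 = -33377/4718 - 9566/105 = -6948139/70770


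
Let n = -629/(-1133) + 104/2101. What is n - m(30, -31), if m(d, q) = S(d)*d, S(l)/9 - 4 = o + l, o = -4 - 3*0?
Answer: -1752733449/216403 ≈ -8099.4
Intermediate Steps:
o = -4 (o = -4 + 0 = -4)
S(l) = 9*l (S(l) = 36 + 9*(-4 + l) = 36 + (-36 + 9*l) = 9*l)
m(d, q) = 9*d² (m(d, q) = (9*d)*d = 9*d²)
n = 130851/216403 (n = -629*(-1/1133) + 104*(1/2101) = 629/1133 + 104/2101 = 130851/216403 ≈ 0.60466)
n - m(30, -31) = 130851/216403 - 9*30² = 130851/216403 - 9*900 = 130851/216403 - 1*8100 = 130851/216403 - 8100 = -1752733449/216403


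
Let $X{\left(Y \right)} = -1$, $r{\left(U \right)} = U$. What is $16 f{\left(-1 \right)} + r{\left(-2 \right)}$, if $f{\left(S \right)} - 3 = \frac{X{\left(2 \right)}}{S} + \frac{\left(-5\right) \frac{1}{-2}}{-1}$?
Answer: $22$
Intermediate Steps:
$f{\left(S \right)} = \frac{1}{2} - \frac{1}{S}$ ($f{\left(S \right)} = 3 + \left(- \frac{1}{S} + \frac{\left(-5\right) \frac{1}{-2}}{-1}\right) = 3 + \left(- \frac{1}{S} + \left(-5\right) \left(- \frac{1}{2}\right) \left(-1\right)\right) = 3 + \left(- \frac{1}{S} + \frac{5}{2} \left(-1\right)\right) = 3 - \left(\frac{5}{2} + \frac{1}{S}\right) = \frac{1}{2} - \frac{1}{S}$)
$16 f{\left(-1 \right)} + r{\left(-2 \right)} = 16 \frac{-2 - 1}{2 \left(-1\right)} - 2 = 16 \cdot \frac{1}{2} \left(-1\right) \left(-3\right) - 2 = 16 \cdot \frac{3}{2} - 2 = 24 - 2 = 22$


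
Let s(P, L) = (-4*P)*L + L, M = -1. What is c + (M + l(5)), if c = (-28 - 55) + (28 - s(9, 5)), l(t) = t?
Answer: 124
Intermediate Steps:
s(P, L) = L - 4*L*P (s(P, L) = -4*L*P + L = L - 4*L*P)
c = 120 (c = (-28 - 55) + (28 - 5*(1 - 4*9)) = -83 + (28 - 5*(1 - 36)) = -83 + (28 - 5*(-35)) = -83 + (28 - 1*(-175)) = -83 + (28 + 175) = -83 + 203 = 120)
c + (M + l(5)) = 120 + (-1 + 5) = 120 + 4 = 124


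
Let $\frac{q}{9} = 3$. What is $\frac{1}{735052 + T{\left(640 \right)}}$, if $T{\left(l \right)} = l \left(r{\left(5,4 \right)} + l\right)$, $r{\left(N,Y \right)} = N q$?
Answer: $\frac{1}{1231052} \approx 8.1231 \cdot 10^{-7}$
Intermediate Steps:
$q = 27$ ($q = 9 \cdot 3 = 27$)
$r{\left(N,Y \right)} = 27 N$ ($r{\left(N,Y \right)} = N 27 = 27 N$)
$T{\left(l \right)} = l \left(135 + l\right)$ ($T{\left(l \right)} = l \left(27 \cdot 5 + l\right) = l \left(135 + l\right)$)
$\frac{1}{735052 + T{\left(640 \right)}} = \frac{1}{735052 + 640 \left(135 + 640\right)} = \frac{1}{735052 + 640 \cdot 775} = \frac{1}{735052 + 496000} = \frac{1}{1231052}$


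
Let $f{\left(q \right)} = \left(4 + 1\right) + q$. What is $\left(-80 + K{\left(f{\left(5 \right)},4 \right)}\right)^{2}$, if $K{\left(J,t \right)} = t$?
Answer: $5776$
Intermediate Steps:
$f{\left(q \right)} = 5 + q$
$\left(-80 + K{\left(f{\left(5 \right)},4 \right)}\right)^{2} = \left(-80 + 4\right)^{2} = \left(-76\right)^{2} = 5776$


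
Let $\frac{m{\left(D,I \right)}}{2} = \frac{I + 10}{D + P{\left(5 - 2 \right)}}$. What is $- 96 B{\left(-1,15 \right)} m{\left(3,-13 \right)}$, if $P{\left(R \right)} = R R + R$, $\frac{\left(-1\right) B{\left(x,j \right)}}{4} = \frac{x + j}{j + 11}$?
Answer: $- \frac{5376}{65} \approx -82.708$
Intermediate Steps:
$B{\left(x,j \right)} = - \frac{4 \left(j + x\right)}{11 + j}$ ($B{\left(x,j \right)} = - 4 \frac{x + j}{j + 11} = - 4 \frac{j + x}{11 + j} = - \frac{4 \left(j + x\right)}{11 + j}$)
$P{\left(R \right)} = R + R^{2}$ ($P{\left(R \right)} = R^{2} + R = R + R^{2}$)
$m{\left(D,I \right)} = \frac{2 \left(10 + I\right)}{12 + D}$ ($m{\left(D,I \right)} = 2 \frac{I + 10}{D + \left(5 - 2\right) \left(1 + \left(5 - 2\right)\right)} = 2 \frac{10 + I}{D + 3 \left(1 + 3\right)} = 2 \frac{10 + I}{D + 3 \cdot 4} = 2 \frac{10 + I}{D + 12} = 2 \frac{10 + I}{12 + D} = \frac{2 \left(10 + I\right)}{12 + D}$)
$- 96 B{\left(-1,15 \right)} m{\left(3,-13 \right)} = - 96 \frac{4 \left(\left(-1\right) 15 - -1\right)}{11 + 15} \frac{2 \left(10 - 13\right)}{12 + 3} = - 96 \frac{4 \left(-15 + 1\right)}{26} \cdot 2 \cdot \frac{1}{15} \left(-3\right) = - 96 \cdot 4 \cdot \frac{1}{26} \left(-14\right) 2 \cdot \frac{1}{15} \left(-3\right) = \left(-96\right) \left(- \frac{28}{13}\right) \left(- \frac{2}{5}\right) = \frac{2688}{13} \left(- \frac{2}{5}\right) = - \frac{5376}{65}$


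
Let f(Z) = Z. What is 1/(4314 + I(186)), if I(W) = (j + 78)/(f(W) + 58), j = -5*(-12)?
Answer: 122/526377 ≈ 0.00023177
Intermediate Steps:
j = 60
I(W) = 138/(58 + W) (I(W) = (60 + 78)/(W + 58) = 138/(58 + W))
1/(4314 + I(186)) = 1/(4314 + 138/(58 + 186)) = 1/(4314 + 138/244) = 1/(4314 + 138*(1/244)) = 1/(4314 + 69/122) = 1/(526377/122) = 122/526377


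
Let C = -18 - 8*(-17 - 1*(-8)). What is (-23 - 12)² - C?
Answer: 1171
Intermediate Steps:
C = 54 (C = -18 - 8*(-17 + 8) = -18 - 8*(-9) = -18 + 72 = 54)
(-23 - 12)² - C = (-23 - 12)² - 1*54 = (-35)² - 54 = 1225 - 54 = 1171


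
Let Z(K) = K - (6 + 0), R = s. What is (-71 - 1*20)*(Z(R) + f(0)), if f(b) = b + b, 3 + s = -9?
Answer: 1638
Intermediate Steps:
s = -12 (s = -3 - 9 = -12)
R = -12
f(b) = 2*b
Z(K) = -6 + K (Z(K) = K - 1*6 = K - 6 = -6 + K)
(-71 - 1*20)*(Z(R) + f(0)) = (-71 - 1*20)*((-6 - 12) + 2*0) = (-71 - 20)*(-18 + 0) = -91*(-18) = 1638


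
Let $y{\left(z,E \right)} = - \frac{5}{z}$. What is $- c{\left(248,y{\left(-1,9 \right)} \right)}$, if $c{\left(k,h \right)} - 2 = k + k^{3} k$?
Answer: $-3782742266$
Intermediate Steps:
$c{\left(k,h \right)} = 2 + k + k^{4}$ ($c{\left(k,h \right)} = 2 + \left(k + k^{3} k\right) = 2 + \left(k + k^{4}\right) = 2 + k + k^{4}$)
$- c{\left(248,y{\left(-1,9 \right)} \right)} = - (2 + 248 + 248^{4}) = - (2 + 248 + 3782742016) = \left(-1\right) 3782742266 = -3782742266$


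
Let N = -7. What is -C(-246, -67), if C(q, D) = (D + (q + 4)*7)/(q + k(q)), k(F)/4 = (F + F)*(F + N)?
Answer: 587/165886 ≈ 0.0035386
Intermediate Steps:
k(F) = 8*F*(-7 + F) (k(F) = 4*((F + F)*(F - 7)) = 4*((2*F)*(-7 + F)) = 4*(2*F*(-7 + F)) = 8*F*(-7 + F))
C(q, D) = (28 + D + 7*q)/(q + 8*q*(-7 + q)) (C(q, D) = (D + (q + 4)*7)/(q + 8*q*(-7 + q)) = (D + (4 + q)*7)/(q + 8*q*(-7 + q)) = (D + (28 + 7*q))/(q + 8*q*(-7 + q)) = (28 + D + 7*q)/(q + 8*q*(-7 + q)))
-C(-246, -67) = -(28 - 67 + 7*(-246))/((-246)*(-55 + 8*(-246))) = -(-1)*(28 - 67 - 1722)/(246*(-55 - 1968)) = -(-1)*(-1761)/(246*(-2023)) = -(-1)*(-1)*(-1761)/(246*2023) = -1*(-587/165886) = 587/165886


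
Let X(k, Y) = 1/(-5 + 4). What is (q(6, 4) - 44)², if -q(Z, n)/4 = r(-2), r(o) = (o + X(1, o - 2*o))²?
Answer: 6400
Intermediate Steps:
X(k, Y) = -1 (X(k, Y) = 1/(-1) = -1)
r(o) = (-1 + o)² (r(o) = (o - 1)² = (-1 + o)²)
q(Z, n) = -36 (q(Z, n) = -4*(-1 - 2)² = -4*(-3)² = -4*9 = -36)
(q(6, 4) - 44)² = (-36 - 44)² = (-80)² = 6400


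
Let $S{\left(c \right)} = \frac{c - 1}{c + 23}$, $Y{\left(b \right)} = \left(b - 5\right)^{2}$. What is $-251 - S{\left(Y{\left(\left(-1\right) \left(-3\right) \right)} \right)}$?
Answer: $- \frac{2260}{9} \approx -251.11$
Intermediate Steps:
$Y{\left(b \right)} = \left(-5 + b\right)^{2}$
$S{\left(c \right)} = \frac{-1 + c}{23 + c}$
$-251 - S{\left(Y{\left(\left(-1\right) \left(-3\right) \right)} \right)} = -251 - \frac{-1 + \left(-5 - -3\right)^{2}}{23 + \left(-5 - -3\right)^{2}} = -251 - \frac{-1 + \left(-5 + 3\right)^{2}}{23 + \left(-5 + 3\right)^{2}} = -251 - \frac{-1 + \left(-2\right)^{2}}{23 + \left(-2\right)^{2}} = -251 - \frac{-1 + 4}{23 + 4} = -251 - \frac{1}{27} \cdot 3 = -251 - \frac{1}{9} = - \frac{2260}{9}$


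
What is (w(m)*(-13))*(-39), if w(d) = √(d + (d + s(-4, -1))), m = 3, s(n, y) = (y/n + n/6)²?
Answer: 169*√889/4 ≈ 1259.7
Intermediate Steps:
s(n, y) = (n/6 + y/n)² (s(n, y) = (y/n + n*(⅙))² = (y/n + n/6)² = (n/6 + y/n)²)
w(d) = √(25/144 + 2*d) (w(d) = √(d + (d + (1/36)*((-4)² + 6*(-1))²/(-4)²)) = √(d + (d + (1/36)*(1/16)*(16 - 6)²)) = √(d + (d + (1/36)*(1/16)*10²)) = √(d + (d + (1/36)*(1/16)*100)) = √(d + (d + 25/144)) = √(d + (25/144 + d)) = √(25/144 + 2*d))
(w(m)*(-13))*(-39) = ((√(25 + 288*3)/12)*(-13))*(-39) = ((√(25 + 864)/12)*(-13))*(-39) = ((√889/12)*(-13))*(-39) = -13*√889/12*(-39) = 169*√889/4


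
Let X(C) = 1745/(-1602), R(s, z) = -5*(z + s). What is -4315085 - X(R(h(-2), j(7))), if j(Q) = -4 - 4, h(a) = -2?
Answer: -6912764425/1602 ≈ -4.3151e+6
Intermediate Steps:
j(Q) = -8
R(s, z) = -5*s - 5*z (R(s, z) = -5*(s + z) = -5*s - 5*z)
X(C) = -1745/1602 (X(C) = 1745*(-1/1602) = -1745/1602)
-4315085 - X(R(h(-2), j(7))) = -4315085 - 1*(-1745/1602) = -4315085 + 1745/1602 = -6912764425/1602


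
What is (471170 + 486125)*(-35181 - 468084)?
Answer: -481773068175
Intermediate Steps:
(471170 + 486125)*(-35181 - 468084) = 957295*(-503265) = -481773068175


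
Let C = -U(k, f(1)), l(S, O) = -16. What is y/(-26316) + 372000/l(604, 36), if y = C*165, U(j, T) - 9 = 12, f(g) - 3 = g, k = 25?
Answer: -67982615/2924 ≈ -23250.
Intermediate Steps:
f(g) = 3 + g
U(j, T) = 21 (U(j, T) = 9 + 12 = 21)
C = -21 (C = -1*21 = -21)
y = -3465 (y = -21*165 = -3465)
y/(-26316) + 372000/l(604, 36) = -3465/(-26316) + 372000/(-16) = -3465*(-1/26316) + 372000*(-1/16) = 385/2924 - 23250 = -67982615/2924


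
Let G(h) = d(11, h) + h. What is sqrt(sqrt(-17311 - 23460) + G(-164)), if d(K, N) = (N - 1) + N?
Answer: sqrt(-493 + I*sqrt(40771)) ≈ 4.458 + 22.647*I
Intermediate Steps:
d(K, N) = -1 + 2*N (d(K, N) = (-1 + N) + N = -1 + 2*N)
G(h) = -1 + 3*h (G(h) = (-1 + 2*h) + h = -1 + 3*h)
sqrt(sqrt(-17311 - 23460) + G(-164)) = sqrt(sqrt(-17311 - 23460) + (-1 + 3*(-164))) = sqrt(sqrt(-40771) + (-1 - 492)) = sqrt(I*sqrt(40771) - 493) = sqrt(-493 + I*sqrt(40771))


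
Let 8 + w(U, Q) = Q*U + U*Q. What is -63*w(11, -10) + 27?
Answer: 14391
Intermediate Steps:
w(U, Q) = -8 + 2*Q*U (w(U, Q) = -8 + (Q*U + U*Q) = -8 + (Q*U + Q*U) = -8 + 2*Q*U)
-63*w(11, -10) + 27 = -63*(-8 + 2*(-10)*11) + 27 = -63*(-8 - 220) + 27 = -63*(-228) + 27 = 14364 + 27 = 14391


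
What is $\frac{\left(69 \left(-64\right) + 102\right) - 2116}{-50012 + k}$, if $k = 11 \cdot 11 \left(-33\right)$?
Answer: $\frac{1286}{10801} \approx 0.11906$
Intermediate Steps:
$k = -3993$ ($k = 121 \left(-33\right) = -3993$)
$\frac{\left(69 \left(-64\right) + 102\right) - 2116}{-50012 + k} = \frac{\left(69 \left(-64\right) + 102\right) - 2116}{-50012 - 3993} = \frac{\left(-4416 + 102\right) - 2116}{-54005} = \left(-4314 - 2116\right) \left(- \frac{1}{54005}\right) = \left(-6430\right) \left(- \frac{1}{54005}\right) = \frac{1286}{10801}$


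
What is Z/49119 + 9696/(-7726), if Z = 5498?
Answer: -216890138/189746697 ≈ -1.1431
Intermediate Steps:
Z/49119 + 9696/(-7726) = 5498/49119 + 9696/(-7726) = 5498*(1/49119) + 9696*(-1/7726) = 5498/49119 - 4848/3863 = -216890138/189746697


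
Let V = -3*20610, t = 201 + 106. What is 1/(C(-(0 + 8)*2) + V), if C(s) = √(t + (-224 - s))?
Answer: -6870/424772089 - √11/1274316267 ≈ -1.6176e-5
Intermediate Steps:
t = 307
V = -61830
C(s) = √(83 - s) (C(s) = √(307 + (-224 - s)) = √(83 - s))
1/(C(-(0 + 8)*2) + V) = 1/(√(83 - (-1)*(0 + 8)*2) - 61830) = 1/(√(83 - (-1)*8*2) - 61830) = 1/(√(83 - (-1)*16) - 61830) = 1/(√(83 - 1*(-16)) - 61830) = 1/(√(83 + 16) - 61830) = 1/(√99 - 61830) = 1/(3*√11 - 61830) = 1/(-61830 + 3*√11)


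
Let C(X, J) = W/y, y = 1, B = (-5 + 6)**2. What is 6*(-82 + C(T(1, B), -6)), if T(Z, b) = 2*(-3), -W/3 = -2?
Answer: -456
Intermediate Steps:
W = 6 (W = -3*(-2) = 6)
B = 1 (B = 1**2 = 1)
T(Z, b) = -6
C(X, J) = 6 (C(X, J) = 6/1 = 6*1 = 6)
6*(-82 + C(T(1, B), -6)) = 6*(-82 + 6) = 6*(-76) = -456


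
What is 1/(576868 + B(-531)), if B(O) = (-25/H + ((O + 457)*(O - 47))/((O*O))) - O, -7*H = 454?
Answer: 128010294/73913084506969 ≈ 1.7319e-6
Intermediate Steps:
H = -454/7 (H = -⅐*454 = -454/7 ≈ -64.857)
B(O) = 175/454 - O + (-47 + O)*(457 + O)/O² (B(O) = (-25/(-454/7) + ((O + 457)*(O - 47))/((O*O))) - O = (-25*(-7/454) + ((457 + O)*(-47 + O))/(O²)) - O = (175/454 + ((-47 + O)*(457 + O))/O²) - O = (175/454 + (-47 + O)*(457 + O)/O²) - O = 175/454 - O + (-47 + O)*(457 + O)/O²)
1/(576868 + B(-531)) = 1/(576868 + (629/454 - 1*(-531) - 21479/(-531)² + 410/(-531))) = 1/(576868 + (629/454 + 531 - 21479*1/281961 + 410*(-1/531))) = 1/(576868 + (629/454 + 531 - 21479/281961 - 410/531)) = 1/(576868 + 68042227777/128010294) = 1/(73913084506969/128010294) = 128010294/73913084506969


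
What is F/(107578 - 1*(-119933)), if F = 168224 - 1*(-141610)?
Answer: 34426/25279 ≈ 1.3618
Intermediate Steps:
F = 309834 (F = 168224 + 141610 = 309834)
F/(107578 - 1*(-119933)) = 309834/(107578 - 1*(-119933)) = 309834/(107578 + 119933) = 309834/227511 = 309834*(1/227511) = 34426/25279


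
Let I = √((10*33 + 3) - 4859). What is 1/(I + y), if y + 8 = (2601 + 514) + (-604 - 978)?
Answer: 1525/2330151 - I*√4526/2330151 ≈ 0.00065446 - 2.8872e-5*I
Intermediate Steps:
I = I*√4526 (I = √((330 + 3) - 4859) = √(333 - 4859) = √(-4526) = I*√4526 ≈ 67.276*I)
y = 1525 (y = -8 + ((2601 + 514) + (-604 - 978)) = -8 + (3115 - 1582) = -8 + 1533 = 1525)
1/(I + y) = 1/(I*√4526 + 1525) = 1/(1525 + I*√4526)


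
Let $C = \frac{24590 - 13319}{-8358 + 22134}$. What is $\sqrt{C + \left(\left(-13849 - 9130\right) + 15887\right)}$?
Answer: $\frac{i \sqrt{9345496909}}{1148} \approx 84.209 i$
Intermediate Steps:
$C = \frac{3757}{4592}$ ($C = \frac{11271}{13776} = 11271 \cdot \frac{1}{13776} = \frac{3757}{4592} \approx 0.81816$)
$\sqrt{C + \left(\left(-13849 - 9130\right) + 15887\right)} = \sqrt{\frac{3757}{4592} + \left(\left(-13849 - 9130\right) + 15887\right)} = \sqrt{\frac{3757}{4592} + \left(-22979 + 15887\right)} = \sqrt{\frac{3757}{4592} - 7092} = \sqrt{- \frac{32562707}{4592}} = \frac{i \sqrt{9345496909}}{1148}$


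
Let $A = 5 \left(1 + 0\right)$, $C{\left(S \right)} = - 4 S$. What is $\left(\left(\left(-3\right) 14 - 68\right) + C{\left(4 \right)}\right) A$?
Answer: $-630$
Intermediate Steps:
$A = 5$ ($A = 5 \cdot 1 = 5$)
$\left(\left(\left(-3\right) 14 - 68\right) + C{\left(4 \right)}\right) A = \left(\left(\left(-3\right) 14 - 68\right) - 16\right) 5 = \left(\left(-42 - 68\right) - 16\right) 5 = \left(-110 - 16\right) 5 = \left(-126\right) 5 = -630$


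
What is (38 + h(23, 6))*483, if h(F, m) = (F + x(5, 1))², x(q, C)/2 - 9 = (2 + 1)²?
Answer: 1699677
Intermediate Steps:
x(q, C) = 36 (x(q, C) = 18 + 2*(2 + 1)² = 18 + 2*3² = 18 + 2*9 = 18 + 18 = 36)
h(F, m) = (36 + F)² (h(F, m) = (F + 36)² = (36 + F)²)
(38 + h(23, 6))*483 = (38 + (36 + 23)²)*483 = (38 + 59²)*483 = (38 + 3481)*483 = 3519*483 = 1699677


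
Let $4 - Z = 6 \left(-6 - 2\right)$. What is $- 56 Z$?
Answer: $-2912$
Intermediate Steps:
$Z = 52$ ($Z = 4 - 6 \left(-6 - 2\right) = 4 - 6 \left(-8\right) = 4 - -48 = 4 + 48 = 52$)
$- 56 Z = \left(-56\right) 52 = -2912$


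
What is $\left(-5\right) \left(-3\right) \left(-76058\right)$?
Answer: $-1140870$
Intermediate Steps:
$\left(-5\right) \left(-3\right) \left(-76058\right) = 15 \left(-76058\right) = -1140870$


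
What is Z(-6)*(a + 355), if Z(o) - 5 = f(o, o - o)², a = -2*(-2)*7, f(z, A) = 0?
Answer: 1915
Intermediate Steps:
a = 28 (a = 4*7 = 28)
Z(o) = 5 (Z(o) = 5 + 0² = 5 + 0 = 5)
Z(-6)*(a + 355) = 5*(28 + 355) = 5*383 = 1915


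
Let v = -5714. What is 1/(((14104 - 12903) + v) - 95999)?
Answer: -1/100512 ≈ -9.9491e-6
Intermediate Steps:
1/(((14104 - 12903) + v) - 95999) = 1/(((14104 - 12903) - 5714) - 95999) = 1/((1201 - 5714) - 95999) = 1/(-4513 - 95999) = 1/(-100512) = -1/100512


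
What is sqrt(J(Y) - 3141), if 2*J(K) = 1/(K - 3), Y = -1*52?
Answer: I*sqrt(38006210)/110 ≈ 56.045*I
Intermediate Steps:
Y = -52
J(K) = 1/(2*(-3 + K)) (J(K) = 1/(2*(K - 3)) = 1/(2*(-3 + K)))
sqrt(J(Y) - 3141) = sqrt(1/(2*(-3 - 52)) - 3141) = sqrt((1/2)/(-55) - 3141) = sqrt((1/2)*(-1/55) - 3141) = sqrt(-1/110 - 3141) = sqrt(-345511/110) = I*sqrt(38006210)/110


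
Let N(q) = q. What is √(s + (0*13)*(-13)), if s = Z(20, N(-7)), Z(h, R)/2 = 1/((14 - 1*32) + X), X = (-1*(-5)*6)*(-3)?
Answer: I*√6/18 ≈ 0.13608*I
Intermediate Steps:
X = -90 (X = (5*6)*(-3) = 30*(-3) = -90)
Z(h, R) = -1/54 (Z(h, R) = 2/((14 - 1*32) - 90) = 2/((14 - 32) - 90) = 2/(-18 - 90) = 2/(-108) = 2*(-1/108) = -1/54)
s = -1/54 ≈ -0.018519
√(s + (0*13)*(-13)) = √(-1/54 + (0*13)*(-13)) = √(-1/54 + 0*(-13)) = √(-1/54 + 0) = √(-1/54) = I*√6/18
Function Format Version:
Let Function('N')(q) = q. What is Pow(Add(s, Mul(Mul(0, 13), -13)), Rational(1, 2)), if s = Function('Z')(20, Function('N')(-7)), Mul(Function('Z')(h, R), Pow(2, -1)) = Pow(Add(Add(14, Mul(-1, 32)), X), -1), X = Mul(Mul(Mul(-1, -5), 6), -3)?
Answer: Mul(Rational(1, 18), I, Pow(6, Rational(1, 2))) ≈ Mul(0.13608, I)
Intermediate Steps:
X = -90 (X = Mul(Mul(5, 6), -3) = Mul(30, -3) = -90)
Function('Z')(h, R) = Rational(-1, 54) (Function('Z')(h, R) = Mul(2, Pow(Add(Add(14, Mul(-1, 32)), -90), -1)) = Mul(2, Pow(Add(Add(14, -32), -90), -1)) = Mul(2, Pow(Add(-18, -90), -1)) = Mul(2, Pow(-108, -1)) = Mul(2, Rational(-1, 108)) = Rational(-1, 54))
s = Rational(-1, 54) ≈ -0.018519
Pow(Add(s, Mul(Mul(0, 13), -13)), Rational(1, 2)) = Pow(Add(Rational(-1, 54), Mul(Mul(0, 13), -13)), Rational(1, 2)) = Pow(Add(Rational(-1, 54), Mul(0, -13)), Rational(1, 2)) = Pow(Add(Rational(-1, 54), 0), Rational(1, 2)) = Pow(Rational(-1, 54), Rational(1, 2)) = Mul(Rational(1, 18), I, Pow(6, Rational(1, 2)))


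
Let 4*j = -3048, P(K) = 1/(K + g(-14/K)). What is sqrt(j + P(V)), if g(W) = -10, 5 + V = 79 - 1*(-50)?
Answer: I*sqrt(9902838)/114 ≈ 27.604*I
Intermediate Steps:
V = 124 (V = -5 + (79 - 1*(-50)) = -5 + (79 + 50) = -5 + 129 = 124)
P(K) = 1/(-10 + K) (P(K) = 1/(K - 10) = 1/(-10 + K))
j = -762 (j = (1/4)*(-3048) = -762)
sqrt(j + P(V)) = sqrt(-762 + 1/(-10 + 124)) = sqrt(-762 + 1/114) = sqrt(-86867/114) = I*sqrt(9902838)/114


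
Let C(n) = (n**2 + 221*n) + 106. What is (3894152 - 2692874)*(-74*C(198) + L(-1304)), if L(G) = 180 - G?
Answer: -7382511610344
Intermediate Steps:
C(n) = 106 + n**2 + 221*n
(3894152 - 2692874)*(-74*C(198) + L(-1304)) = (3894152 - 2692874)*(-74*(106 + 198**2 + 221*198) + (180 - 1*(-1304))) = 1201278*(-74*(106 + 39204 + 43758) + (180 + 1304)) = 1201278*(-74*83068 + 1484) = 1201278*(-6147032 + 1484) = 1201278*(-6145548) = -7382511610344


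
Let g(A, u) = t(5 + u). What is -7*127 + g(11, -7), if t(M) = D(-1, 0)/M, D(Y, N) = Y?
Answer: -1777/2 ≈ -888.50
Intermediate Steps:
t(M) = -1/M
g(A, u) = -1/(5 + u)
-7*127 + g(11, -7) = -7*127 - 1/(5 - 7) = -889 - 1/(-2) = -889 - 1*(-½) = -889 + ½ = -1777/2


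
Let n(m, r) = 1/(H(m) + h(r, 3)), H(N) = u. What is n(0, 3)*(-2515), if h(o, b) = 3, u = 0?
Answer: -2515/3 ≈ -838.33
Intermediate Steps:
H(N) = 0
n(m, r) = ⅓ (n(m, r) = 1/(0 + 3) = 1/3 = ⅓)
n(0, 3)*(-2515) = (⅓)*(-2515) = -2515/3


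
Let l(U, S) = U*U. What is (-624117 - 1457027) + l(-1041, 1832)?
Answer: -997463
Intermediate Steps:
l(U, S) = U²
(-624117 - 1457027) + l(-1041, 1832) = (-624117 - 1457027) + (-1041)² = -2081144 + 1083681 = -997463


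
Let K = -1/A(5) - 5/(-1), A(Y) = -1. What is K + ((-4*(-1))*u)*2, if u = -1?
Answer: -2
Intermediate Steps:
K = 6 (K = -1/(-1) - 5/(-1) = -1*(-1) - 5*(-1) = 1 + 5 = 6)
K + ((-4*(-1))*u)*2 = 6 + (-4*(-1)*(-1))*2 = 6 + (4*(-1))*2 = 6 - 4*2 = 6 - 8 = -2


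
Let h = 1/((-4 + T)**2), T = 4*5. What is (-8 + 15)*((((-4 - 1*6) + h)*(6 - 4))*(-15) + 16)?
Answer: 283031/128 ≈ 2211.2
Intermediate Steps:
T = 20
h = 1/256 (h = 1/((-4 + 20)**2) = 1/(16**2) = 1/256 ≈ 0.0039063)
(-8 + 15)*((((-4 - 1*6) + h)*(6 - 4))*(-15) + 16) = (-8 + 15)*((((-4 - 1*6) + 1/256)*(6 - 4))*(-15) + 16) = 7*((((-4 - 6) + 1/256)*2)*(-15) + 16) = 7*(((-10 + 1/256)*2)*(-15) + 16) = 7*(-2559/256*2*(-15) + 16) = 7*(-2559/128*(-15) + 16) = 7*(38385/128 + 16) = 7*(40433/128) = 283031/128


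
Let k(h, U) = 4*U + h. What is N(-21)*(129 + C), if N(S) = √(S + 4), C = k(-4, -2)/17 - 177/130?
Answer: 280521*I*√17/2210 ≈ 523.36*I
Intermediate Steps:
k(h, U) = h + 4*U
C = -4569/2210 (C = (-4 + 4*(-2))/17 - 177/130 = (-4 - 8)*(1/17) - 177*1/130 = -12*1/17 - 177/130 = -12/17 - 177/130 = -4569/2210 ≈ -2.0674)
N(S) = √(4 + S)
N(-21)*(129 + C) = √(4 - 21)*(129 - 4569/2210) = √(-17)*(280521/2210) = (I*√17)*(280521/2210) = 280521*I*√17/2210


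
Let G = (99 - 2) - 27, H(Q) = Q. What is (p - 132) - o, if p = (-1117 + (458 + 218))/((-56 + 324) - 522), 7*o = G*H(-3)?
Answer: -25467/254 ≈ -100.26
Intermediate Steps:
G = 70 (G = 97 - 27 = 70)
o = -30 (o = (70*(-3))/7 = (1/7)*(-210) = -30)
p = 441/254 (p = (-1117 + 676)/(268 - 522) = -441/(-254) = -441*(-1/254) = 441/254 ≈ 1.7362)
(p - 132) - o = (441/254 - 132) - 1*(-30) = -33087/254 + 30 = -25467/254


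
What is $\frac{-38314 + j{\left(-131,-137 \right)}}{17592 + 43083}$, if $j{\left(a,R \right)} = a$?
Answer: $- \frac{2563}{4045} \approx -0.63362$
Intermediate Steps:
$\frac{-38314 + j{\left(-131,-137 \right)}}{17592 + 43083} = \frac{-38314 - 131}{17592 + 43083} = - \frac{38445}{60675} = \left(-38445\right) \frac{1}{60675} = - \frac{2563}{4045}$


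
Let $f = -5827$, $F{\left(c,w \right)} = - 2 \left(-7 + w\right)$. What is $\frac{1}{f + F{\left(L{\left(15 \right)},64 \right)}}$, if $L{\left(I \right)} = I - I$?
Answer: $- \frac{1}{5941} \approx -0.00016832$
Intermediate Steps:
$L{\left(I \right)} = 0$
$F{\left(c,w \right)} = 14 - 2 w$
$\frac{1}{f + F{\left(L{\left(15 \right)},64 \right)}} = \frac{1}{-5827 + \left(14 - 128\right)} = \frac{1}{-5827 - 114} = \frac{1}{-5941} = - \frac{1}{5941}$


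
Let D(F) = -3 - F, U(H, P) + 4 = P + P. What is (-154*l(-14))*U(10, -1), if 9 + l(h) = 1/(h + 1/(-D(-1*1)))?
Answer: -75460/9 ≈ -8384.4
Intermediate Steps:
U(H, P) = -4 + 2*P (U(H, P) = -4 + (P + P) = -4 + 2*P)
l(h) = -9 + 1/(1/2 + h) (l(h) = -9 + 1/(h + 1/(-(-3 - (-1)))) = -9 + 1/(h + 1/(-(-3 - 1*(-1)))) = -9 + 1/(h + 1/(-(-3 + 1))) = -9 + 1/(h + 1/(-1*(-2))) = -9 + 1/(h + 1/2) = -9 + 1/(1/2 + h))
(-154*l(-14))*U(10, -1) = (-154*(-7 - 18*(-14))/(1 + 2*(-14)))*(-4 + 2*(-1)) = (-154*(-7 + 252)/(1 - 28))*(-4 - 2) = -154*245/(-27)*(-6) = -(-154)*245/27*(-6) = -154*(-245/27)*(-6) = (37730/27)*(-6) = -75460/9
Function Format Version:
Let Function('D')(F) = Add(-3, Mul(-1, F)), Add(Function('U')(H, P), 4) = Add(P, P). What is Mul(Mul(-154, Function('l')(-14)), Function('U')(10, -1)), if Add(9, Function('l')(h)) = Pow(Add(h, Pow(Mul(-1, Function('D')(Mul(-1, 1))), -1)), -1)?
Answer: Rational(-75460, 9) ≈ -8384.4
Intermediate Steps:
Function('U')(H, P) = Add(-4, Mul(2, P)) (Function('U')(H, P) = Add(-4, Add(P, P)) = Add(-4, Mul(2, P)))
Function('l')(h) = Add(-9, Pow(Add(Rational(1, 2), h), -1)) (Function('l')(h) = Add(-9, Pow(Add(h, Pow(Mul(-1, Add(-3, Mul(-1, Mul(-1, 1)))), -1)), -1)) = Add(-9, Pow(Add(h, Pow(Mul(-1, Add(-3, Mul(-1, -1))), -1)), -1)) = Add(-9, Pow(Add(h, Pow(Mul(-1, Add(-3, 1)), -1)), -1)) = Add(-9, Pow(Add(h, Pow(Mul(-1, -2), -1)), -1)) = Add(-9, Pow(Add(h, Pow(2, -1)), -1)) = Add(-9, Pow(Add(h, Rational(1, 2)), -1)) = Add(-9, Pow(Add(Rational(1, 2), h), -1)))
Mul(Mul(-154, Function('l')(-14)), Function('U')(10, -1)) = Mul(Mul(-154, Mul(Pow(Add(1, Mul(2, -14)), -1), Add(-7, Mul(-18, -14)))), Add(-4, Mul(2, -1))) = Mul(Mul(-154, Mul(Pow(Add(1, -28), -1), Add(-7, 252))), Add(-4, -2)) = Mul(Mul(-154, Mul(Pow(-27, -1), 245)), -6) = Mul(Mul(-154, Mul(Rational(-1, 27), 245)), -6) = Mul(Mul(-154, Rational(-245, 27)), -6) = Mul(Rational(37730, 27), -6) = Rational(-75460, 9)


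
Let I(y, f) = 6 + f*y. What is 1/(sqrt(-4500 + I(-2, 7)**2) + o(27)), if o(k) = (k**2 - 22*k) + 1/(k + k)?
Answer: 393714/66094057 - 5832*I*sqrt(1109)/66094057 ≈ 0.0059569 - 0.0029385*I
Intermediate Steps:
o(k) = k**2 + 1/(2*k) - 22*k (o(k) = (k**2 - 22*k) + 1/(2*k) = k**2 + 1/(2*k) - 22*k)
1/(sqrt(-4500 + I(-2, 7)**2) + o(27)) = 1/(sqrt(-4500 + (6 + 7*(-2))**2) + (27**2 + (1/2)/27 - 22*27)) = 1/(sqrt(-4500 + (6 - 14)**2) + (729 + (1/2)*(1/27) - 594)) = 1/(sqrt(-4500 + (-8)**2) + (729 + 1/54 - 594)) = 1/(sqrt(-4500 + 64) + 7291/54) = 1/(sqrt(-4436) + 7291/54) = 1/(2*I*sqrt(1109) + 7291/54) = 1/(7291/54 + 2*I*sqrt(1109))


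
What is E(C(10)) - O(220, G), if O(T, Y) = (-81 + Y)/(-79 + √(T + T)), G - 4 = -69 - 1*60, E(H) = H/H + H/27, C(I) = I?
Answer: -224761/156627 - 412*√110/5801 ≈ -2.1799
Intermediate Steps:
E(H) = 1 + H/27 (E(H) = 1 + H*(1/27) = 1 + H/27)
G = -125 (G = 4 + (-69 - 1*60) = 4 + (-69 - 60) = 4 - 129 = -125)
O(T, Y) = (-81 + Y)/(-79 + √2*√T) (O(T, Y) = (-81 + Y)/(-79 + √(2*T)) = (-81 + Y)/(-79 + √2*√T))
E(C(10)) - O(220, G) = (1 + (1/27)*10) - (-81 - 125)/(-79 + √2*√220) = (1 + 10/27) - (-206)/(-79 + √2*(2*√55)) = 37/27 - (-206)/(-79 + 2*√110) = 37/27 + 206/(-79 + 2*√110)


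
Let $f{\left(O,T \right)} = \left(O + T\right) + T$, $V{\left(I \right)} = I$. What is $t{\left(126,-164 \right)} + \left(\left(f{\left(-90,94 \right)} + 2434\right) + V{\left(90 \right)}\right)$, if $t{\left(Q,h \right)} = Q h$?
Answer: $-18042$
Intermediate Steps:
$f{\left(O,T \right)} = O + 2 T$
$t{\left(126,-164 \right)} + \left(\left(f{\left(-90,94 \right)} + 2434\right) + V{\left(90 \right)}\right) = 126 \left(-164\right) + \left(\left(\left(-90 + 2 \cdot 94\right) + 2434\right) + 90\right) = -20664 + \left(\left(\left(-90 + 188\right) + 2434\right) + 90\right) = -20664 + \left(\left(98 + 2434\right) + 90\right) = -20664 + \left(2532 + 90\right) = -20664 + 2622 = -18042$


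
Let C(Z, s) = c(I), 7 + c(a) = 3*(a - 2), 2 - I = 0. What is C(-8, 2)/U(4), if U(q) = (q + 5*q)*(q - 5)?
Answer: 7/24 ≈ 0.29167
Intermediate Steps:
I = 2 (I = 2 - 1*0 = 2 + 0 = 2)
U(q) = 6*q*(-5 + q) (U(q) = (6*q)*(-5 + q) = 6*q*(-5 + q))
c(a) = -13 + 3*a (c(a) = -7 + 3*(a - 2) = -7 + 3*(-2 + a) = -7 + (-6 + 3*a) = -13 + 3*a)
C(Z, s) = -7 (C(Z, s) = -13 + 3*2 = -13 + 6 = -7)
C(-8, 2)/U(4) = -7*1/(24*(-5 + 4)) = -7/(6*4*(-1)) = -7/(-24) = -7*(-1/24) = 7/24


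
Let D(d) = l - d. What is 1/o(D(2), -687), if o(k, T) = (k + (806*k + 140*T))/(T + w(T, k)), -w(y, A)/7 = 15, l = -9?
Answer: 88/11673 ≈ 0.0075388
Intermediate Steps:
w(y, A) = -105 (w(y, A) = -7*15 = -105)
D(d) = -9 - d
o(k, T) = (140*T + 807*k)/(-105 + T) (o(k, T) = (k + (806*k + 140*T))/(T - 105) = (k + (140*T + 806*k))/(-105 + T) = (140*T + 807*k)/(-105 + T))
1/o(D(2), -687) = 1/((140*(-687) + 807*(-9 - 1*2))/(-105 - 687)) = 1/((-96180 + 807*(-9 - 2))/(-792)) = 1/(-(-96180 + 807*(-11))/792) = 1/(-(-96180 - 8877)/792) = 1/(-1/792*(-105057)) = 1/(11673/88) = 88/11673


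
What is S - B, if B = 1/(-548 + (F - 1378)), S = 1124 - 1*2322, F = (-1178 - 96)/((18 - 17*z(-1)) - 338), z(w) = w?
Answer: -697599889/582304 ≈ -1198.0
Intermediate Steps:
F = 1274/303 (F = (-1178 - 96)/((18 - 17*(-1)) - 338) = -1274/((18 + 17) - 338) = -1274/(35 - 338) = -1274/(-303) = -1274*(-1/303) = 1274/303 ≈ 4.2046)
S = -1198 (S = 1124 - 2322 = -1198)
B = -303/582304 (B = 1/(-548 + (1274/303 - 1378)) = 1/(-548 - 416260/303) = 1/(-582304/303) = -303/582304 ≈ -0.00052035)
S - B = -1198 - 1*(-303/582304) = -1198 + 303/582304 = -697599889/582304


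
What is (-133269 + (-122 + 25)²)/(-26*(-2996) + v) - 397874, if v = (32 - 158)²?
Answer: -9327391147/23443 ≈ -3.9788e+5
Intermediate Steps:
v = 15876 (v = (-126)² = 15876)
(-133269 + (-122 + 25)²)/(-26*(-2996) + v) - 397874 = (-133269 + (-122 + 25)²)/(-26*(-2996) + 15876) - 397874 = (-133269 + (-97)²)/(77896 + 15876) - 397874 = (-133269 + 9409)/93772 - 397874 = -123860*1/93772 - 397874 = -30965/23443 - 397874 = -9327391147/23443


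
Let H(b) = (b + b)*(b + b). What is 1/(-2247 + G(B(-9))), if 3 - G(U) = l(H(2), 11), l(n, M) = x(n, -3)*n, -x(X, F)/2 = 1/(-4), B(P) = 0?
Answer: -1/2252 ≈ -0.00044405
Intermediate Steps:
x(X, F) = ½ (x(X, F) = -2/(-4) = -2*(-1)/4 = -2*(-¼) = ½)
H(b) = 4*b² (H(b) = (2*b)*(2*b) = 4*b²)
l(n, M) = n/2
G(U) = -5 (G(U) = 3 - 4*2²/2 = 3 - 4*4/2 = 3 - 16/2 = 3 - 1*8 = 3 - 8 = -5)
1/(-2247 + G(B(-9))) = 1/(-2247 - 5) = 1/(-2252) = -1/2252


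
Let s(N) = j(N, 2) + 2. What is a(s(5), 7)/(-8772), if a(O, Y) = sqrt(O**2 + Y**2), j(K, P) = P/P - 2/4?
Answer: -sqrt(221)/17544 ≈ -0.00084736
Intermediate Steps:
j(K, P) = 1/2 (j(K, P) = 1 - 2*1/4 = 1 - 1/2 = 1/2)
s(N) = 5/2 (s(N) = 1/2 + 2 = 5/2)
a(s(5), 7)/(-8772) = sqrt((5/2)**2 + 7**2)/(-8772) = sqrt(25/4 + 49)*(-1/8772) = sqrt(221/4)*(-1/8772) = (sqrt(221)/2)*(-1/8772) = -sqrt(221)/17544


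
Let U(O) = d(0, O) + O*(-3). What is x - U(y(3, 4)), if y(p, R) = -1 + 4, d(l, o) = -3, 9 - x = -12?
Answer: 33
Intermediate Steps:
x = 21 (x = 9 - 1*(-12) = 9 + 12 = 21)
y(p, R) = 3
U(O) = -3 - 3*O (U(O) = -3 + O*(-3) = -3 - 3*O)
x - U(y(3, 4)) = 21 - (-3 - 3*3) = 21 - (-3 - 9) = 21 - 1*(-12) = 21 + 12 = 33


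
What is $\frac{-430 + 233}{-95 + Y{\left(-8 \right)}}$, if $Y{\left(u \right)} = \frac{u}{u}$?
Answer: $\frac{197}{94} \approx 2.0957$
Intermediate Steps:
$Y{\left(u \right)} = 1$
$\frac{-430 + 233}{-95 + Y{\left(-8 \right)}} = \frac{-430 + 233}{-95 + 1} = - \frac{197}{-94} = \left(-197\right) \left(- \frac{1}{94}\right) = \frac{197}{94}$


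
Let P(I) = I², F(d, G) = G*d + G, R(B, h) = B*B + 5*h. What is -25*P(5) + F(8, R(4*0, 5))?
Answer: -400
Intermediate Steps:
R(B, h) = B² + 5*h
F(d, G) = G + G*d
-25*P(5) + F(8, R(4*0, 5)) = -25*5² + ((4*0)² + 5*5)*(1 + 8) = -25*25 + (0² + 25)*9 = -625 + (0 + 25)*9 = -625 + 25*9 = -625 + 225 = -400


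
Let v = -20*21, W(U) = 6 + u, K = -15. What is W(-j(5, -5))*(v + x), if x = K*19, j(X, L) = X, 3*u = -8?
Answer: -2350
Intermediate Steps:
u = -8/3 (u = (1/3)*(-8) = -8/3 ≈ -2.6667)
W(U) = 10/3 (W(U) = 6 - 8/3 = 10/3)
v = -420
x = -285 (x = -15*19 = -285)
W(-j(5, -5))*(v + x) = 10*(-420 - 285)/3 = (10/3)*(-705) = -2350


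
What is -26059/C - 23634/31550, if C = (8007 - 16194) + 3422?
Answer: 70954544/15033575 ≈ 4.7197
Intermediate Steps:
C = -4765 (C = -8187 + 3422 = -4765)
-26059/C - 23634/31550 = -26059/(-4765) - 23634/31550 = -26059*(-1/4765) - 23634*1/31550 = 26059/4765 - 11817/15775 = 70954544/15033575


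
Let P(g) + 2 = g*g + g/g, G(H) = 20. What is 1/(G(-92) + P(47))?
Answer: 1/2228 ≈ 0.00044883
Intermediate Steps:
P(g) = -1 + g**2 (P(g) = -2 + (g*g + g/g) = -2 + (g**2 + 1) = -2 + (1 + g**2) = -1 + g**2)
1/(G(-92) + P(47)) = 1/(20 + (-1 + 47**2)) = 1/(20 + (-1 + 2209)) = 1/(20 + 2208) = 1/2228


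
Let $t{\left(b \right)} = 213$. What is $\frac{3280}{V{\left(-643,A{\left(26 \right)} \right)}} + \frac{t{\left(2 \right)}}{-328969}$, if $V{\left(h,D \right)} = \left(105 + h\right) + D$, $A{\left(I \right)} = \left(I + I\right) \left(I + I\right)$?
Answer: $\frac{539278481}{356273427} \approx 1.5137$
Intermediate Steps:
$A{\left(I \right)} = 4 I^{2}$ ($A{\left(I \right)} = 2 I 2 I = 4 I^{2}$)
$V{\left(h,D \right)} = 105 + D + h$
$\frac{3280}{V{\left(-643,A{\left(26 \right)} \right)}} + \frac{t{\left(2 \right)}}{-328969} = \frac{3280}{105 + 4 \cdot 26^{2} - 643} + \frac{213}{-328969} = \frac{3280}{105 + 4 \cdot 676 - 643} + 213 \left(- \frac{1}{328969}\right) = \frac{3280}{105 + 2704 - 643} - \frac{213}{328969} = \frac{3280}{2166} - \frac{213}{328969} = 3280 \cdot \frac{1}{2166} - \frac{213}{328969} = \frac{1640}{1083} - \frac{213}{328969} = \frac{539278481}{356273427}$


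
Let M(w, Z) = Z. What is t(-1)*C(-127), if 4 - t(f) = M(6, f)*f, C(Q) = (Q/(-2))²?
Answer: 48387/4 ≈ 12097.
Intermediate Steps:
C(Q) = Q²/4 (C(Q) = (Q*(-½))² = (-Q/2)² = Q²/4)
t(f) = 4 - f² (t(f) = 4 - f*f = 4 - f²)
t(-1)*C(-127) = (4 - 1*(-1)²)*((¼)*(-127)²) = (4 - 1*1)*((¼)*16129) = (4 - 1)*(16129/4) = 3*(16129/4) = 48387/4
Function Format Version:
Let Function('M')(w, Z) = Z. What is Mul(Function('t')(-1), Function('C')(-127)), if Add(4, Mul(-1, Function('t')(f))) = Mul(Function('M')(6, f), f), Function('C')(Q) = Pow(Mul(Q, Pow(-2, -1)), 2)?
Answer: Rational(48387, 4) ≈ 12097.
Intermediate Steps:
Function('C')(Q) = Mul(Rational(1, 4), Pow(Q, 2)) (Function('C')(Q) = Pow(Mul(Q, Rational(-1, 2)), 2) = Pow(Mul(Rational(-1, 2), Q), 2) = Mul(Rational(1, 4), Pow(Q, 2)))
Function('t')(f) = Add(4, Mul(-1, Pow(f, 2))) (Function('t')(f) = Add(4, Mul(-1, Mul(f, f))) = Add(4, Mul(-1, Pow(f, 2))))
Mul(Function('t')(-1), Function('C')(-127)) = Mul(Add(4, Mul(-1, Pow(-1, 2))), Mul(Rational(1, 4), Pow(-127, 2))) = Mul(Add(4, Mul(-1, 1)), Mul(Rational(1, 4), 16129)) = Mul(Add(4, -1), Rational(16129, 4)) = Mul(3, Rational(16129, 4)) = Rational(48387, 4)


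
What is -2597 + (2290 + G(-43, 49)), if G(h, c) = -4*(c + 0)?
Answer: -503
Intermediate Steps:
G(h, c) = -4*c
-2597 + (2290 + G(-43, 49)) = -2597 + (2290 - 4*49) = -2597 + (2290 - 196) = -2597 + 2094 = -503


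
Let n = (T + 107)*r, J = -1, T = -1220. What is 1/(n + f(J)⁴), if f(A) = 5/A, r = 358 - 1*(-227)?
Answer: -1/650480 ≈ -1.5373e-6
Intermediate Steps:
r = 585 (r = 358 + 227 = 585)
n = -651105 (n = (-1220 + 107)*585 = -1113*585 = -651105)
1/(n + f(J)⁴) = 1/(-651105 + (5/(-1))⁴) = 1/(-651105 + (5*(-1))⁴) = 1/(-651105 + (-5)⁴) = 1/(-651105 + 625) = 1/(-650480) = -1/650480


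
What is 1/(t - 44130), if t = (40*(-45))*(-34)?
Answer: 1/17070 ≈ 5.8582e-5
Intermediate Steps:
t = 61200 (t = -1800*(-34) = 61200)
1/(t - 44130) = 1/(61200 - 44130) = 1/17070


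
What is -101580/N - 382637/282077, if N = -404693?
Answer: -126197133781/114154587361 ≈ -1.1055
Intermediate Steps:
-101580/N - 382637/282077 = -101580/(-404693) - 382637/282077 = -101580*(-1/404693) - 382637*1/282077 = 101580/404693 - 382637/282077 = -126197133781/114154587361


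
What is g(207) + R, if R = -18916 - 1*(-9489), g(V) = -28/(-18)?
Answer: -84829/9 ≈ -9425.4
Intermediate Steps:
g(V) = 14/9 (g(V) = -28*(-1/18) = 14/9)
R = -9427 (R = -18916 + 9489 = -9427)
g(207) + R = 14/9 - 9427 = -84829/9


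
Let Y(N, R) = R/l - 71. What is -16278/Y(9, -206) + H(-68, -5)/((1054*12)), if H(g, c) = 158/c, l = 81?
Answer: 41691068557/188360340 ≈ 221.34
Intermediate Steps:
Y(N, R) = -71 + R/81 (Y(N, R) = R/81 - 71 = -71 + R/81)
-16278/Y(9, -206) + H(-68, -5)/((1054*12)) = -16278/(-71 + (1/81)*(-206)) + (158/(-5))/((1054*12)) = -16278/(-71 - 206/81) + (158*(-⅕))/12648 = -16278/(-5957/81) - 158/5*1/12648 = -16278*(-81/5957) - 79/31620 = 1318518/5957 - 79/31620 = 41691068557/188360340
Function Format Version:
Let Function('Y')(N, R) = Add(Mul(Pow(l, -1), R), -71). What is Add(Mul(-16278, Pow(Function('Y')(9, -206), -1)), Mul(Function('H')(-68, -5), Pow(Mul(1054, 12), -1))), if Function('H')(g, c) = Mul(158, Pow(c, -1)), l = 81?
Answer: Rational(41691068557, 188360340) ≈ 221.34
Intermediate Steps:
Function('Y')(N, R) = Add(-71, Mul(Rational(1, 81), R)) (Function('Y')(N, R) = Add(Mul(Pow(81, -1), R), -71) = Add(Mul(Rational(1, 81), R), -71) = Add(-71, Mul(Rational(1, 81), R)))
Add(Mul(-16278, Pow(Function('Y')(9, -206), -1)), Mul(Function('H')(-68, -5), Pow(Mul(1054, 12), -1))) = Add(Mul(-16278, Pow(Add(-71, Mul(Rational(1, 81), -206)), -1)), Mul(Mul(158, Pow(-5, -1)), Pow(Mul(1054, 12), -1))) = Add(Mul(-16278, Pow(Add(-71, Rational(-206, 81)), -1)), Mul(Mul(158, Rational(-1, 5)), Pow(12648, -1))) = Add(Mul(-16278, Pow(Rational(-5957, 81), -1)), Mul(Rational(-158, 5), Rational(1, 12648))) = Add(Mul(-16278, Rational(-81, 5957)), Rational(-79, 31620)) = Add(Rational(1318518, 5957), Rational(-79, 31620)) = Rational(41691068557, 188360340)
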